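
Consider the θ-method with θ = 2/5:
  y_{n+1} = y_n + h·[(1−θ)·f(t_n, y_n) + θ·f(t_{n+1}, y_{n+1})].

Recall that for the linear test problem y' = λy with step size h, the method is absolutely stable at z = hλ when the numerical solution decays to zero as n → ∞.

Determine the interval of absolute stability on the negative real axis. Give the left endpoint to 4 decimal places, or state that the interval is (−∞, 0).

With y'=λy (z=hλ):
  y_{n+1} = y_n + z·[3/5·y_n + 2/5·y_{n+1}] ⇒ (1 − 2/5z)y_{n+1} = (1 + 3/5z)y_n
  ⇒ R(z) = (1 + 3/5z)/(1 − 2/5z).

Solve |R(x)|<1 on ℝ⁻.
x=-1.57: |R|=0.0356
R=−1: 1+3/5x = −1+2/5x ⇒ -1/5x=2 ⇒ x=2/(-1/5)=-10.0000
Confirm numerically:
  x=-9.492: |R|=0.97882 <1
  x=-8.751: |R|=0.94449 <1
  x=-6.907: |R|=0.83560 <1
  x=-5.551: |R|=0.72370 <1
  x=-10.282: |R|=1.01103 >1
  x=-10.214: |R|=1.00842 >1
So |R|<1 on (-10.0000, 0).

(-10.0000, 0).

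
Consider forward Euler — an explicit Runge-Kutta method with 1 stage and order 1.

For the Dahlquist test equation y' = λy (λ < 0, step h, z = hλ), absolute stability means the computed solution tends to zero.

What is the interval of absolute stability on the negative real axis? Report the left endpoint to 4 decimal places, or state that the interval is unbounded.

Test eqn y'=λy, z=hλ:
  order 1, 1-stage ⇒ R(z)=1+z
  (e.g. R(-0.82)=0.18000, |R|=0.18000)

Solve |R(x)|<1 on ℝ⁻.
x=-0.82: |R|=0.1800
|R(-2.23)|=1.2300 |R(-2.15)|=1.1500 |R(-0.96)|=0.0400
Bisect:
  x_lo=-2.8069 |R|=1.8069  x_hi=-0.3777 |R|=0.6223
  mid=-1.59232 |R|=0.59232 →hi
  mid=-2.19961 |R|=1.19961 →lo
  mid=-1.89597 |R|=0.89597 →hi
  mid=-2.04779 |R|=1.04779 →lo
  mid=-1.97188 |R|=0.97188 →hi
  mid=-2.00983 |R|=1.00983 →lo
  mid=-1.99086 |R|=0.99086 →hi
  mid=-2.00034 |R|=1.00034 →lo
  mid=-1.99560 |R|=0.99560 →hi
  mid=-1.99797 |R|=0.99797 →hi
  ...
  [-2.00005,-1.99990] ⇒ x*=-2.0000
Stable set (-2.0000, 0).

z∈(-2.0000,0).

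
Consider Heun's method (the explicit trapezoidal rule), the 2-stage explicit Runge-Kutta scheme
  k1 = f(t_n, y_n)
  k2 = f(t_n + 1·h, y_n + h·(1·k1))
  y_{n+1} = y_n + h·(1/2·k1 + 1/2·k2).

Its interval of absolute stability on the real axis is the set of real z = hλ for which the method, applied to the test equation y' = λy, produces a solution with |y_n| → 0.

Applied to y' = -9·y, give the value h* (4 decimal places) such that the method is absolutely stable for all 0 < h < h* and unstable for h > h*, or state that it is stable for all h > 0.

On y'=λy, z=hλ:
  order 2, 2-stage ⇒ R(z)=1+z+z^2/2
  (e.g. R(-0.79)=0.52205, |R|=0.52205)

Find x<0 with |R(x)|<1.
x=-0.79: |R|=0.5221
|R(-2.12)|=1.1272 |R(-1.3)|=0.5450 |R(-0.93)|=0.5025
Bisect:
  x_lo=-2.3780 |R|=1.4494  x_hi=-0.1325 |R|=0.8763
  mid=-1.25527 |R|=0.53258 →hi
  mid=-1.81664 |R|=0.83345 →hi
  mid=-2.09732 |R|=1.10206 →lo
  mid=-1.95698 |R|=0.95790 →hi
  mid=-2.02715 |R|=1.02752 →lo
  mid=-1.99206 |R|=0.99210 →hi
  mid=-2.00961 |R|=1.00965 →lo
  mid=-2.00083 |R|=1.00084 →lo
  ...
  [-2.00001,-1.99988] ⇒ x*=-2.0000
Interval (-2.0000, 0).

(-2.0000,0); λ=-9 ⇒ h* = 0.2222.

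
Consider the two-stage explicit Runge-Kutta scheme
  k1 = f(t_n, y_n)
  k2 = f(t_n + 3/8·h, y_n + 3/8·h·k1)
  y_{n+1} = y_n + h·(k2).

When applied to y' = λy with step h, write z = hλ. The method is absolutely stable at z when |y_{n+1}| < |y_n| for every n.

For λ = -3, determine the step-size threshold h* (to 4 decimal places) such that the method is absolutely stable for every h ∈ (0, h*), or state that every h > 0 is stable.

On y'=λy, z=hλ:
  k1=λy_n ⇒ h·k1=z·y_n;  k2=λ(1+3/8z)y_n ⇒ h·k2=z(1+3/8z)y_n
  y_{n+1}/y_n = 1 + z(1+3/8z) = 1 + z + 3/8z²
  so R(z) = 1 + z + 3/8z².

Need |R(x)|<1, x<0.
x=-1.63: |R|=0.3663
R=1: x+3/8x²=0 ⇒ x=−8/3=-2.6667; min R=1−1/(4·3/8)=0.3333>−1
Confirm numerically:
  x=-2.071: |R|=0.53739 <1
  x=-1.166: |R|=0.34383 <1
  x=-1.080: |R|=0.35740 <1
  x=-2.904: |R|=1.25846 >1
  x=-2.744: |R|=1.07958 >1
Interval (-2.6667, 0).

(-2.6667,0); λ=-3 ⇒ h* = (8/3)/3 = 0.8889.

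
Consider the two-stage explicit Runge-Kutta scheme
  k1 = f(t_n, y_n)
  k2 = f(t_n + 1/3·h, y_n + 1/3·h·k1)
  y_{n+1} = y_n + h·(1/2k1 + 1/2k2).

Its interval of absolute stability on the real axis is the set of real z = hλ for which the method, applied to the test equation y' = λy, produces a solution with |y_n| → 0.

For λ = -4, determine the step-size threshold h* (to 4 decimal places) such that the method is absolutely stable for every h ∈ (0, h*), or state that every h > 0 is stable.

(-6.0000,0); λ=-4 ⇒ h* = (6)/4 = 1.5000.

Test eqn y'=λy, z=hλ:
  k1=λy_n ⇒ h·k1=z·y_n;  k2=λ(1+1/3z)y_n ⇒ h·k2=z(1+1/3z)y_n
  y_{n+1}/y_n = 1 + 1/2z + 1/2z(1+1/3z) = 1 + z + 1/6z²
  R(z) = 1 + z + 1/6z².

Boundary: |R(x)|=1, x<0.
x=-1.52: |R|=0.1349
R=1: x+1/6x²=0 ⇒ x=−6=-6.0000; min R=1−1/(4·1/6)=-0.5000>−1
Confirm numerically:
  x=-4.461: |R|=0.14425 <1
  x=-3.662: |R|=0.42696 <1
  x=-3.145: |R|=0.49650 <1
  x=-6.481: |R|=1.51956 >1
  x=-6.461: |R|=1.49642 >1
Stable set (-6.0000, 0).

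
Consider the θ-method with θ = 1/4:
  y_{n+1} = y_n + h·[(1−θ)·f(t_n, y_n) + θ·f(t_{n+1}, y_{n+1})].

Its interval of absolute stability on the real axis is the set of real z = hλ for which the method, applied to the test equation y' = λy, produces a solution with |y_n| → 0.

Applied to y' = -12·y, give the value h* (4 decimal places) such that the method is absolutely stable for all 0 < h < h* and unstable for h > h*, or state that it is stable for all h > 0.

(-4.0000,0); λ=-12 ⇒ h* = (4)/12 = 0.3333.

Set f=λy, z=hλ:
  y_{n+1} = y_n + z·[3/4·y_n + 1/4·y_{n+1}] ⇒ (1 − 1/4z)y_{n+1} = (1 + 3/4z)y_n
  Hence R(z) = (1 + 3/4z)/(1 − 1/4z).

Need |R(x)|<1, x<0.
x=-1.11: |R|=0.1311
R=−1: 1+3/4x = −1+1/4x ⇒ -1/2x=2 ⇒ x=2/(-1/2)=-4.0000
Confirm numerically:
  x=-2.773: |R|=0.63768 <1
  x=-2.571: |R|=0.56506 <1
  x=-2.255: |R|=0.44205 <1
  x=-4.484: |R|=1.11410 >1
  x=-4.257: |R|=1.06225 >1
So |R|<1 on (-4.0000, 0).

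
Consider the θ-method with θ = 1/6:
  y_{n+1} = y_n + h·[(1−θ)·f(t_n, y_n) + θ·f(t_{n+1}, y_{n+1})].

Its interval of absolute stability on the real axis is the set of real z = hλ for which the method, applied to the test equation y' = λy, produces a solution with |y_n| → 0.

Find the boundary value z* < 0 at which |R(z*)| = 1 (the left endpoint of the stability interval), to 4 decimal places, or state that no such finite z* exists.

left endpoint -3.0000.

Set f=λy, z=hλ:
  y_{n+1} = y_n + z·[5/6·y_n + 1/6·y_{n+1}] ⇒ (1 − 1/6z)y_{n+1} = (1 + 5/6z)y_n
  R(z) = (1 + 5/6z)/(1 − 1/6z).

Find x<0 with |R(x)|<1.
x=-0.34: |R|=0.6782
R=−1: 1+5/6x = −1+1/6x ⇒ -2/3x=2 ⇒ x=2/(-2/3)=-3.0000
Confirm numerically:
  x=-2.677: |R|=0.85110 <1
  x=-2.312: |R|=0.66891 <1
  x=-1.772: |R|=0.36799 <1
  x=-1.563: |R|=0.23998 <1
  x=-3.599: |R|=1.24961 >1
  x=-3.353: |R|=1.15097 >1
Interval (-3.0000, 0).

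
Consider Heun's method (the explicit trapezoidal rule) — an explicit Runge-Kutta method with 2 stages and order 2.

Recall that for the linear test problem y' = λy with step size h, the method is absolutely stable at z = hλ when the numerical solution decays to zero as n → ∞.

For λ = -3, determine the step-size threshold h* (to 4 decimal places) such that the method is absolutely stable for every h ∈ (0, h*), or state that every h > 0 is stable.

(-2.0000,0); λ=-3 ⇒ h* = 0.6667.

Test eqn y'=λy, z=hλ:
  order 2, 2-stage ⇒ R(z)=1+z+z^2/2
  (e.g. R(-0.93)=0.50245, |R|=0.50245)

Boundary: |R(x)|=1, x<0.
x=-0.93: |R|=0.5025
|R(-1.79)|=0.8121 |R(-1.33)|=0.5544 |R(-0.58)|=0.5882
Bisect:
  x_lo=-2.6124 |R|=1.7999  x_hi=-0.2800 |R|=0.7592
  mid=-1.44619 |R|=0.59954 →hi
  mid=-2.02929 |R|=1.02972 →lo
  mid=-1.73774 |R|=0.77213 →hi
  mid=-1.88352 |R|=0.89030 →hi
  mid=-1.95640 |R|=0.95735 →hi
  mid=-1.99285 |R|=0.99287 →hi
  mid=-2.01107 |R|=1.01113 →lo
  ...
  [-2.00011,-1.99997] ⇒ x*=-2.0000
Interval (-2.0000, 0).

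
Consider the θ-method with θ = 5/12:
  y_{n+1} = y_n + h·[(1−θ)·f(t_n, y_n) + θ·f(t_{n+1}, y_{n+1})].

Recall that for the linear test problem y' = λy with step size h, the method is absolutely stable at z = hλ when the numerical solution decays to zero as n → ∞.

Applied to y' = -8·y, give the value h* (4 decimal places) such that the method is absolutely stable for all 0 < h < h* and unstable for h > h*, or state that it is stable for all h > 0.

Set f=λy, z=hλ:
  y_{n+1} = y_n + z·[7/12·y_n + 5/12·y_{n+1}] ⇒ (1 − 5/12z)y_{n+1} = (1 + 7/12z)y_n
  Hence R(z) = (1 + 7/12z)/(1 − 5/12z).

Find x<0 with |R(x)|<1.
x=-0.93: |R|=0.3297
R=−1: 1+7/12x = −1+5/12x ⇒ -1/6x=2 ⇒ x=2/(-1/6)=-12.0000
Confirm numerically:
  x=-11.486: |R|=0.98519 <1
  x=-8.898: |R|=0.89018 <1
  x=-5.159: |R|=0.63799 <1
  x=-12.275: |R|=1.00750 >1
  x=-12.195: |R|=1.00534 >1
Stable set (-12.0000, 0).

(-12.0000,0); λ=-8 ⇒ h* = (12)/8 = 1.5000.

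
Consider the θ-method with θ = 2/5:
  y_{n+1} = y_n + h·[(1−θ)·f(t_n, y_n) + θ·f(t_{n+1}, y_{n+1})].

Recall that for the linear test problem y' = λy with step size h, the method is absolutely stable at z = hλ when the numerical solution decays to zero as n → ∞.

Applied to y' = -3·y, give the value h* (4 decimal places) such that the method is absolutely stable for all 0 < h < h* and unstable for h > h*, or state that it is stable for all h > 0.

(-10.0000,0); λ=-3 ⇒ h* = (10)/3 = 3.3333.

Set f=λy, z=hλ:
  y_{n+1} = y_n + z·[3/5·y_n + 2/5·y_{n+1}] ⇒ (1 − 2/5z)y_{n+1} = (1 + 3/5z)y_n
  ⇒ R(z) = (1 + 3/5z)/(1 − 2/5z).

Solve |R(x)|<1 on ℝ⁻.
x=-0.81: |R|=0.3882
R=−1: 1+3/5x = −1+2/5x ⇒ -1/5x=2 ⇒ x=2/(-1/5)=-10.0000
Confirm numerically:
  x=-8.351: |R|=0.92402 <1
  x=-6.750: |R|=0.82432 <1
  x=-6.190: |R|=0.78078 <1
  x=-10.312: |R|=1.01218 >1
  x=-10.262: |R|=1.01026 >1
So |R|<1 on (-10.0000, 0).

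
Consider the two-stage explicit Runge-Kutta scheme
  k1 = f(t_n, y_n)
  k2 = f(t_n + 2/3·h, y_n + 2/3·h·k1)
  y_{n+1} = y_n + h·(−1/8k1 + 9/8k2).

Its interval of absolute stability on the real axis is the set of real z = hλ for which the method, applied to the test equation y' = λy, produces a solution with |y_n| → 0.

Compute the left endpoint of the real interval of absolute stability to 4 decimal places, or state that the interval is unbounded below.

z* = -1.3333.

On y'=λy, z=hλ:
  k1=λy_n ⇒ h·k1=z·y_n;  k2=λ(1+2/3z)y_n ⇒ h·k2=z(1+2/3z)y_n
  y_{n+1}/y_n = 1 − 1/8z + 9/8z(1+2/3z) = 1 + z + 3/4z²
  Hence R(z) = 1 + z + 3/4z².

Solve |R(x)|<1 on ℝ⁻.
x=-1.75: |R|=1.5469
R=1: x+3/4x²=0 ⇒ x=−4/3=-1.3333; min R=1−1/(4·3/4)=0.6667>−1
Confirm numerically:
  x=-1.218: |R|=0.89464 <1
  x=-0.967: |R|=0.73432 <1
  x=-0.789: |R|=0.67789 <1
  x=-0.765: |R|=0.67392 <1
  x=-1.865: |R|=1.74367 >1
  x=-1.838: |R|=1.69568 >1
Interval (-1.3333, 0).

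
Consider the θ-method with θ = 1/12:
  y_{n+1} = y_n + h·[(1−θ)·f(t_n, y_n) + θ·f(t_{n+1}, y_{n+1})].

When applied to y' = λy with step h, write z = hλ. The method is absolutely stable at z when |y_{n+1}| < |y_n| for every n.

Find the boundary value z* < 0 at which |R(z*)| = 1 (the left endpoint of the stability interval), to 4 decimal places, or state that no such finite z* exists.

With y'=λy (z=hλ):
  y_{n+1} = y_n + z·[11/12·y_n + 1/12·y_{n+1}] ⇒ (1 − 1/12z)y_{n+1} = (1 + 11/12z)y_n
  so R(z) = (1 + 11/12z)/(1 − 1/12z).

Need |R(x)|<1, x<0.
x=-1.75: |R|=0.5273
R=−1: 1+11/12x = −1+1/12x ⇒ -5/6x=2 ⇒ x=2/(-5/6)=-2.4000
Confirm numerically:
  x=-1.576: |R|=0.39305 <1
  x=-1.395: |R|=0.24972 <1
  x=-1.224: |R|=0.11071 <1
  x=-2.872: |R|=1.31737 >1
  x=-2.470: |R|=1.04838 >1
Stable set (-2.4000, 0).

z* = -2.4000.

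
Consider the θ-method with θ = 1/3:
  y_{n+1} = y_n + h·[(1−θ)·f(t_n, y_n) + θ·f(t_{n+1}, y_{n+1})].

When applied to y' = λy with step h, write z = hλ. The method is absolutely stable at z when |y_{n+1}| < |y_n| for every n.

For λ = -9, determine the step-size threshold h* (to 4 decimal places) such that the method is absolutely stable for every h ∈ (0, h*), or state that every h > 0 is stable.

(-6.0000,0); λ=-9 ⇒ h* = (6)/9 = 0.6667.

On y'=λy, z=hλ:
  y_{n+1} = y_n + z·[2/3·y_n + 1/3·y_{n+1}] ⇒ (1 − 1/3z)y_{n+1} = (1 + 2/3z)y_n
  R(z) = (1 + 2/3z)/(1 − 1/3z).

Solve |R(x)|<1 on ℝ⁻.
x=-0.81: |R|=0.3622
R=−1: 1+2/3x = −1+1/3x ⇒ -1/3x=2 ⇒ x=2/(-1/3)=-6.0000
Confirm numerically:
  x=-4.287: |R|=0.76492 <1
  x=-3.206: |R|=0.54979 <1
  x=-2.834: |R|=0.45732 <1
  x=-2.547: |R|=0.37750 <1
  x=-6.411: |R|=1.04367 >1
  x=-6.043: |R|=1.00476 >1
Stable set (-6.0000, 0).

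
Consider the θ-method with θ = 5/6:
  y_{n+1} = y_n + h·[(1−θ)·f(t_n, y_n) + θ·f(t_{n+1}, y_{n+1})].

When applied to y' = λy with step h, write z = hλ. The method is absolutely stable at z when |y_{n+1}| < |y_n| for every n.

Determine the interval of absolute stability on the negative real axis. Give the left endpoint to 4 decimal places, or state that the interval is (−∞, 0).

Test eqn y'=λy, z=hλ:
  y_{n+1} = y_n + z·[1/6·y_n + 5/6·y_{n+1}] ⇒ (1 − 5/6z)y_{n+1} = (1 + 1/6z)y_n
  so R(z) = (1 + 1/6z)/(1 − 5/6z).

Solve |R(x)|<1 on ℝ⁻.
x=-1.76: |R|=0.2865
x=-2: |R|=0.2500
x=-10: |R|=0.0714
x=-100: |R|=0.1858
θ=5/6≥1/2 ⇒ |1+1/6x|<|1−5/6x| ∀x<0 ⇒ stable on all of ℝ⁻.

(−∞, 0) — no finite endpoint.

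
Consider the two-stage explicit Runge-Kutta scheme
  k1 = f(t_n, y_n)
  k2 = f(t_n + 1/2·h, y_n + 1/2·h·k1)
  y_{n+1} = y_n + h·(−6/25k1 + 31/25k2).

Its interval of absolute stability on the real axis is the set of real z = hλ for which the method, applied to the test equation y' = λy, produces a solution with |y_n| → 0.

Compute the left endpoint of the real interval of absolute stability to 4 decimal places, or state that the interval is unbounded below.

With y'=λy (z=hλ):
  k1=λy_n ⇒ h·k1=z·y_n;  k2=λ(1+1/2z)y_n ⇒ h·k2=z(1+1/2z)y_n
  y_{n+1}/y_n = 1 − 6/25z + 31/25z(1+1/2z) = 1 + z + 31/50z²
  so R(z) = 1 + z + 31/50z².

Find x<0 with |R(x)|<1.
x=-1.53: |R|=0.9214
R=1: x+31/50x²=0 ⇒ x=−50/31=-1.6129; min R=1−1/(4·31/50)=0.5968>−1
Confirm numerically:
  x=-1.109: |R|=0.65353 <1
  x=-1.055: |R|=0.63508 <1
  x=-0.950: |R|=0.60955 <1
  x=-0.927: |R|=0.60578 <1
  x=-2.089: |R|=1.61663 >1
  x=-1.987: |R|=1.46086 >1
Interval (-1.6129, 0).

z* = -1.6129.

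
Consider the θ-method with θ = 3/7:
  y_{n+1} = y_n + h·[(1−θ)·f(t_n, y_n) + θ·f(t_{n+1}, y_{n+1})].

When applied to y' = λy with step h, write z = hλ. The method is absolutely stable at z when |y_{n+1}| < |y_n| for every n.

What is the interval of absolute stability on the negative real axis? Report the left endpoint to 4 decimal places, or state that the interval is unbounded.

(-14.0000, 0).

Test eqn y'=λy, z=hλ:
  y_{n+1} = y_n + z·[4/7·y_n + 3/7·y_{n+1}] ⇒ (1 − 3/7z)y_{n+1} = (1 + 4/7z)y_n
  ⇒ R(z) = (1 + 4/7z)/(1 − 3/7z).

Solve |R(x)|<1 on ℝ⁻.
x=-1: |R|=0.3000
R=−1: 1+4/7x = −1+3/7x ⇒ -1/7x=2 ⇒ x=2/(-1/7)=-14.0000
Confirm numerically:
  x=-12.483: |R|=0.96587 <1
  x=-12.263: |R|=0.96033 <1
  x=-11.935: |R|=0.95176 <1
  x=-14.340: |R|=1.00680 >1
  x=-14.098: |R|=1.00199 >1
Interval (-14.0000, 0).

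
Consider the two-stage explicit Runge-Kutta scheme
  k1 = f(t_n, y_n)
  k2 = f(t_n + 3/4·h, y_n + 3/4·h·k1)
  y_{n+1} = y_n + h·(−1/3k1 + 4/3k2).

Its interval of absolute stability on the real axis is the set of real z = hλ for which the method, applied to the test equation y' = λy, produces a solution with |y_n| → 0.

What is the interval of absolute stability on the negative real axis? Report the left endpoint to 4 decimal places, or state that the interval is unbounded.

(-1.0000, 0).

On y'=λy, z=hλ:
  k1=λy_n ⇒ h·k1=z·y_n;  k2=λ(1+3/4z)y_n ⇒ h·k2=z(1+3/4z)y_n
  y_{n+1}/y_n = 1 − 1/3z + 4/3z(1+3/4z) = 1 + z + z²
  ⇒ R(z) = 1 + z + z².

Boundary: |R(x)|=1, x<0.
x=-1.45: |R|=1.6525
R=1: x+1x²=0 ⇒ x=−1=-1.0000; min R=1−1/(4·1)=0.7500>−1
Confirm numerically:
  x=-0.812: |R|=0.84734 <1
  x=-0.525: |R|=0.75062 <1
  x=-0.452: |R|=0.75230 <1
  x=-1.548: |R|=1.84830 >1
  x=-1.261: |R|=1.32912 >1
  x=-1.059: |R|=1.06248 >1
Stable set (-1.0000, 0).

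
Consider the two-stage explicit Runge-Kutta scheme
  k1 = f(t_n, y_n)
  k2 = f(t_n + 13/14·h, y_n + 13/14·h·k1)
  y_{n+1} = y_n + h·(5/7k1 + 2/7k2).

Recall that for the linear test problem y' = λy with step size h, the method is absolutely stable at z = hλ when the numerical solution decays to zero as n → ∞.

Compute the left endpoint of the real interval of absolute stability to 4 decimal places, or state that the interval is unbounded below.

z* = -3.7692.

With y'=λy (z=hλ):
  k1=λy_n ⇒ h·k1=z·y_n;  k2=λ(1+13/14z)y_n ⇒ h·k2=z(1+13/14z)y_n
  y_{n+1}/y_n = 1 + 5/7z + 2/7z(1+13/14z) = 1 + z + 13/49z²
  ⇒ R(z) = 1 + z + 13/49z².

Find x<0 with |R(x)|<1.
x=-0.71: |R|=0.4237
R=1: x+13/49x²=0 ⇒ x=−49/13=-3.7692; min R=1−1/(4·13/49)=0.0577>−1
Confirm numerically:
  x=-3.111: |R|=0.45672 <1
  x=-2.981: |R|=0.37661 <1
  x=-2.969: |R|=0.36966 <1
  x=-4.313: |R|=1.62222 >1
  x=-4.226: |R|=1.51212 >1
  x=-3.827: |R|=1.05865 >1
Interval (-3.7692, 0).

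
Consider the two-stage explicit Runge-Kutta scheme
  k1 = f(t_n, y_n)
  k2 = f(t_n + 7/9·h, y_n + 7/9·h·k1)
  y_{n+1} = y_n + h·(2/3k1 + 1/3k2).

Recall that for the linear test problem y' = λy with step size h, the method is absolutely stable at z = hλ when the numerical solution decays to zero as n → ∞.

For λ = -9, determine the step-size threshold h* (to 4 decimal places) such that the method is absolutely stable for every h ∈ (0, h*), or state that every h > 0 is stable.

(-3.8571,0); λ=-9 ⇒ h* = (27/7)/9 = 0.4286.

Test eqn y'=λy, z=hλ:
  k1=λy_n ⇒ h·k1=z·y_n;  k2=λ(1+7/9z)y_n ⇒ h·k2=z(1+7/9z)y_n
  y_{n+1}/y_n = 1 + 2/3z + 1/3z(1+7/9z) = 1 + z + 7/27z²
  so R(z) = 1 + z + 7/27z².

Need |R(x)|<1, x<0.
x=-0.64: |R|=0.4662
R=1: x+7/27x²=0 ⇒ x=−27/7=-3.8571; min R=1−1/(4·7/27)=0.0357>−1
Confirm numerically:
  x=-2.757: |R|=0.21364 <1
  x=-2.428: |R|=0.10038 <1
  x=-2.207: |R|=0.05581 <1
  x=-1.728: |R|=0.04614 <1
  x=-4.148: |R|=1.31279 >1
  x=-3.958: |R|=1.10349 >1
  x=-3.910: |R|=1.05358 >1
Interval (-3.8571, 0).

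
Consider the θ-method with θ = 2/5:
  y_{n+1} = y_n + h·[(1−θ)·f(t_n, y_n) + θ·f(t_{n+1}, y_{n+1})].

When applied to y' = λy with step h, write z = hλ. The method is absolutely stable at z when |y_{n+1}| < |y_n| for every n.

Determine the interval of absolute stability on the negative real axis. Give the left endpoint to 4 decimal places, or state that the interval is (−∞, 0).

(-10.0000, 0).

Test eqn y'=λy, z=hλ:
  y_{n+1} = y_n + z·[3/5·y_n + 2/5·y_{n+1}] ⇒ (1 − 2/5z)y_{n+1} = (1 + 3/5z)y_n
  R(z) = (1 + 3/5z)/(1 − 2/5z).

Find x<0 with |R(x)|<1.
x=-0.57: |R|=0.5358
R=−1: 1+3/5x = −1+2/5x ⇒ -1/5x=2 ⇒ x=2/(-1/5)=-10.0000
Confirm numerically:
  x=-9.967: |R|=0.99868 <1
  x=-9.102: |R|=0.96130 <1
  x=-4.343: |R|=0.58666 <1
  x=-10.393: |R|=1.01524 >1
  x=-10.272: |R|=1.01065 >1
Stable set (-10.0000, 0).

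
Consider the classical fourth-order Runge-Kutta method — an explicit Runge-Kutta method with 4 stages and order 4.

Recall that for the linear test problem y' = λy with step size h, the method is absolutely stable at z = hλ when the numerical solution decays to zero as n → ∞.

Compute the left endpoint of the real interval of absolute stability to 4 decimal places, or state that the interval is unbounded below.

left endpoint -2.7853.

Set f=λy, z=hλ:
  order 4, 4-stage ⇒ R(z)=1+z+z^2/2+z^3/6+z^4/24
  (e.g. R(-0.43)=0.65062, |R|=0.65062)

Need |R(x)|<1, x<0.
x=-0.43: |R|=0.6506
|R(-1.33)|=0.2927 |R(-0.66)|=0.5178 |R(-0.63)|=0.5333
Bisect:
  x_lo=-3.3359 |R|=2.2010  x_hi=-0.2685 |R|=0.7646
  mid=-1.80219 |R|=0.28573 →hi
  mid=-2.56905 |R|=0.72001 →hi
  mid=-2.95248 |R|=1.28275 →lo
  mid=-2.76077 |R|=0.96365 →hi
  mid=-2.85663 |R|=1.11298 →lo
  mid=-2.80870 |R|=1.03586 →lo
  mid=-2.78473 |R|=0.99915 →hi
  mid=-2.79671 |R|=1.01736 →lo
  mid=-2.79072 |R|=1.00822 →lo
  ...
  [-2.78529,-2.78511] ⇒ x*=-2.7853
Interval (-2.7853, 0).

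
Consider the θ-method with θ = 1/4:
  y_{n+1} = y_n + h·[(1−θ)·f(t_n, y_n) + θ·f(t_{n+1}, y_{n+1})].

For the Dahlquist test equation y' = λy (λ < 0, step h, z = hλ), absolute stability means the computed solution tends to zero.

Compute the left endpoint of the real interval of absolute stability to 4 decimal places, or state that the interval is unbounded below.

z* = -4.0000.

Test eqn y'=λy, z=hλ:
  y_{n+1} = y_n + z·[3/4·y_n + 1/4·y_{n+1}] ⇒ (1 − 1/4z)y_{n+1} = (1 + 3/4z)y_n
  R(z) = (1 + 3/4z)/(1 − 1/4z).

Solve |R(x)|<1 on ℝ⁻.
x=-1.3: |R|=0.0189
R=−1: 1+3/4x = −1+1/4x ⇒ -1/2x=2 ⇒ x=2/(-1/2)=-4.0000
Confirm numerically:
  x=-3.602: |R|=0.89529 <1
  x=-3.085: |R|=0.74171 <1
  x=-2.375: |R|=0.49020 <1
  x=-2.065: |R|=0.36191 <1
  x=-4.413: |R|=1.09818 >1
  x=-4.327: |R|=1.07854 >1
  x=-4.234: |R|=1.05684 >1
So |R|<1 on (-4.0000, 0).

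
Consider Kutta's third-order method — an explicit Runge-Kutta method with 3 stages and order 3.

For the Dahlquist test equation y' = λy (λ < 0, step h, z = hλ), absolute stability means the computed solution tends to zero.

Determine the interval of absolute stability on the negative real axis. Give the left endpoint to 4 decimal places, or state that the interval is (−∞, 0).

Set f=λy, z=hλ:
  order 3, 3-stage ⇒ R(z)=1+z+z^2/2+z^3/6
  (e.g. R(-0.46)=0.62958, |R|=0.62958)

Solve |R(x)|<1 on ℝ⁻.
x=-0.46: |R|=0.6296
|R(-2.58)|=1.1141 |R(-1.42)|=0.1110 |R(-1)|=0.3333
Bisect:
  x_lo=-3.3463 |R|=2.9925  x_hi=-0.2899 |R|=0.7481
  mid=-1.81807 |R|=0.16695 →hi
  mid=-2.58216 |R|=1.11784 →lo
  mid=-2.20012 |R|=0.55481 →hi
  mid=-2.39114 |R|=0.81094 →hi
  mid=-2.48665 |R|=0.95761 →hi
  mid=-2.53441 |R|=1.03597 →lo
  mid=-2.51053 |R|=0.99636 →hi
  ...
  [-2.51277,-2.51258] ⇒ x*=-2.5127
Stable set (-2.5127, 0).

(-2.5127, 0).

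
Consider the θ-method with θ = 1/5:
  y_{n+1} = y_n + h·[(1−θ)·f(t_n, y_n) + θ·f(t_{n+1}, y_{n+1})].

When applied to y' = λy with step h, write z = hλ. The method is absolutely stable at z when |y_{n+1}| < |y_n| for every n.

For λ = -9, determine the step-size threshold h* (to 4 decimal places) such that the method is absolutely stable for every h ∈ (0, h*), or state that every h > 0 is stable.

(-3.3333,0); λ=-9 ⇒ h* = (10/3)/9 = 0.3704.

Set f=λy, z=hλ:
  y_{n+1} = y_n + z·[4/5·y_n + 1/5·y_{n+1}] ⇒ (1 − 1/5z)y_{n+1} = (1 + 4/5z)y_n
  so R(z) = (1 + 4/5z)/(1 − 1/5z).

Need |R(x)|<1, x<0.
x=-1.35: |R|=0.0630
R=−1: 1+4/5x = −1+1/5x ⇒ -3/5x=2 ⇒ x=2/(-3/5)=-3.3333
Confirm numerically:
  x=-2.450: |R|=0.64430 <1
  x=-2.241: |R|=0.54744 <1
  x=-1.948: |R|=0.40184 <1
  x=-3.806: |R|=1.16103 >1
  x=-3.641: |R|=1.10682 >1
  x=-3.411: |R|=1.02770 >1
Stable set (-3.3333, 0).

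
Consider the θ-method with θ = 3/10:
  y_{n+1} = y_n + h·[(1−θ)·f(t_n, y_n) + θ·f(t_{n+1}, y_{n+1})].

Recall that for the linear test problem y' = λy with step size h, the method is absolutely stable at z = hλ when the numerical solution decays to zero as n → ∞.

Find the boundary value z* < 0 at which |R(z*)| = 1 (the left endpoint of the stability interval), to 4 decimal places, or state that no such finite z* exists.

With y'=λy (z=hλ):
  y_{n+1} = y_n + z·[7/10·y_n + 3/10·y_{n+1}] ⇒ (1 − 3/10z)y_{n+1} = (1 + 7/10z)y_n
  ⇒ R(z) = (1 + 7/10z)/(1 − 3/10z).

Need |R(x)|<1, x<0.
x=-0.65: |R|=0.4561
R=−1: 1+7/10x = −1+3/10x ⇒ -2/5x=2 ⇒ x=2/(-2/5)=-5.0000
Confirm numerically:
  x=-4.214: |R|=0.86114 <1
  x=-3.302: |R|=0.65880 <1
  x=-2.788: |R|=0.51819 <1
  x=-5.391: |R|=1.05976 >1
  x=-5.380: |R|=1.05815 >1
  x=-5.188: |R|=1.02942 >1
Stable set (-5.0000, 0).

left endpoint -5.0000.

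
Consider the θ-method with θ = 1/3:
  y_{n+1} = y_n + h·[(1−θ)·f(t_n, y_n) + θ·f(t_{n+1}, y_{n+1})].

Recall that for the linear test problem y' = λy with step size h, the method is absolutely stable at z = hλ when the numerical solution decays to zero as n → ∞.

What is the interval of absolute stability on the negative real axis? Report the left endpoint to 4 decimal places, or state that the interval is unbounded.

Set f=λy, z=hλ:
  y_{n+1} = y_n + z·[2/3·y_n + 1/3·y_{n+1}] ⇒ (1 − 1/3z)y_{n+1} = (1 + 2/3z)y_n
  ⇒ R(z) = (1 + 2/3z)/(1 − 1/3z).

Need |R(x)|<1, x<0.
x=-1.4: |R|=0.0455
R=−1: 1+2/3x = −1+1/3x ⇒ -1/3x=2 ⇒ x=2/(-1/3)=-6.0000
Confirm numerically:
  x=-5.627: |R|=0.95676 <1
  x=-5.553: |R|=0.94774 <1
  x=-3.328: |R|=0.57775 <1
  x=-2.429: |R|=0.34224 <1
  x=-6.444: |R|=1.04701 >1
  x=-6.182: |R|=1.01982 >1
  x=-6.167: |R|=1.01822 >1
Stable set (-6.0000, 0).

(-6.0000, 0).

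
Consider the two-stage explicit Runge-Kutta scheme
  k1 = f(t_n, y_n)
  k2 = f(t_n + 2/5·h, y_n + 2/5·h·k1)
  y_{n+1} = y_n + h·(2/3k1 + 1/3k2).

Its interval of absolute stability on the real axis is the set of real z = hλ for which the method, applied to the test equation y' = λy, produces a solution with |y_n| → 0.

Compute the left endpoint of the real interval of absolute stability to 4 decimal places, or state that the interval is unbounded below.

With y'=λy (z=hλ):
  k1=λy_n ⇒ h·k1=z·y_n;  k2=λ(1+2/5z)y_n ⇒ h·k2=z(1+2/5z)y_n
  y_{n+1}/y_n = 1 + 2/3z + 1/3z(1+2/5z) = 1 + z + 2/15z²
  so R(z) = 1 + z + 2/15z².

Find x<0 with |R(x)|<1.
x=-1.06: |R|=0.0898
R=1: x+2/15x²=0 ⇒ x=−15/2=-7.5000; min R=1−1/(4·2/15)=-0.8750>−1
Confirm numerically:
  x=-6.861: |R|=0.41544 <1
  x=-6.446: |R|=0.09412 <1
  x=-4.475: |R|=0.80492 <1
  x=-3.864: |R|=0.87327 <1
  x=-8.062: |R|=1.60411 >1
  x=-8.014: |R|=1.54923 >1
  x=-7.539: |R|=1.03920 >1
Stable set (-7.5000, 0).

left endpoint -7.5000.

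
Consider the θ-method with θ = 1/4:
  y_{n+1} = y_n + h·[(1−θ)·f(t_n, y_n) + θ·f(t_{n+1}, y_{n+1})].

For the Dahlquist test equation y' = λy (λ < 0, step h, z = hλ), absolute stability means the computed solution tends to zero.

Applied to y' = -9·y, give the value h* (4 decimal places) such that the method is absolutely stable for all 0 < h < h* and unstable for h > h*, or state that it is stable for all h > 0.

(-4.0000,0); λ=-9 ⇒ h* = (4)/9 = 0.4444.

Set f=λy, z=hλ:
  y_{n+1} = y_n + z·[3/4·y_n + 1/4·y_{n+1}] ⇒ (1 − 1/4z)y_{n+1} = (1 + 3/4z)y_n
  Hence R(z) = (1 + 3/4z)/(1 − 1/4z).

Boundary: |R(x)|=1, x<0.
x=-0.46: |R|=0.5874
R=−1: 1+3/4x = −1+1/4x ⇒ -1/2x=2 ⇒ x=2/(-1/2)=-4.0000
Confirm numerically:
  x=-3.742: |R|=0.93335 <1
  x=-2.910: |R|=0.68452 <1
  x=-1.919: |R|=0.29684 <1
  x=-1.758: |R|=0.22126 <1
  x=-4.545: |R|=1.12756 >1
  x=-4.508: |R|=1.11942 >1
  x=-4.057: |R|=1.01415 >1
Stable set (-4.0000, 0).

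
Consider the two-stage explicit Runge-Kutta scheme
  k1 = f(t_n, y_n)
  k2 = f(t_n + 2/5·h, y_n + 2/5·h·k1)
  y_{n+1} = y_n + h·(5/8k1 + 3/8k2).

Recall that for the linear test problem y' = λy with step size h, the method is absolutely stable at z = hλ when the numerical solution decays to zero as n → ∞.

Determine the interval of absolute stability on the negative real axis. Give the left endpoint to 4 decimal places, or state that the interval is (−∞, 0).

Set f=λy, z=hλ:
  k1=λy_n ⇒ h·k1=z·y_n;  k2=λ(1+2/5z)y_n ⇒ h·k2=z(1+2/5z)y_n
  y_{n+1}/y_n = 1 + 5/8z + 3/8z(1+2/5z) = 1 + z + 3/20z²
  Hence R(z) = 1 + z + 3/20z².

Need |R(x)|<1, x<0.
x=-0.41: |R|=0.6152
R=1: x+3/20x²=0 ⇒ x=−20/3=-6.6667; min R=1−1/(4·3/20)=-0.6667>−1
Confirm numerically:
  x=-5.363: |R|=0.04873 <1
  x=-3.448: |R|=0.66469 <1
  x=-2.698: |R|=0.60612 <1
  x=-6.722: |R|=1.05579 >1
  x=-6.709: |R|=1.04260 >1
So |R|<1 on (-6.6667, 0).

(-6.6667, 0).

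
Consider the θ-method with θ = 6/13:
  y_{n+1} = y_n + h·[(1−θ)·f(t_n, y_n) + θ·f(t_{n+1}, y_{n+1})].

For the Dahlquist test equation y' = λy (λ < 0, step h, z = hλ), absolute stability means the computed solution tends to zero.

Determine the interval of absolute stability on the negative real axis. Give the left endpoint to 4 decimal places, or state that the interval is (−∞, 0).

Test eqn y'=λy, z=hλ:
  y_{n+1} = y_n + z·[7/13·y_n + 6/13·y_{n+1}] ⇒ (1 − 6/13z)y_{n+1} = (1 + 7/13z)y_n
  so R(z) = (1 + 7/13z)/(1 − 6/13z).

Solve |R(x)|<1 on ℝ⁻.
x=-0.41: |R|=0.6552
R=−1: 1+7/13x = −1+6/13x ⇒ -1/13x=2 ⇒ x=2/(-1/13)=-26.0000
Confirm numerically:
  x=-20.670: |R|=0.96110 <1
  x=-18.317: |R|=0.93749 <1
  x=-16.194: |R|=0.91099 <1
  x=-10.596: |R|=0.79884 <1
  x=-26.414: |R|=1.00241 >1
  x=-26.106: |R|=1.00062 >1
So |R|<1 on (-26.0000, 0).

(-26.0000, 0).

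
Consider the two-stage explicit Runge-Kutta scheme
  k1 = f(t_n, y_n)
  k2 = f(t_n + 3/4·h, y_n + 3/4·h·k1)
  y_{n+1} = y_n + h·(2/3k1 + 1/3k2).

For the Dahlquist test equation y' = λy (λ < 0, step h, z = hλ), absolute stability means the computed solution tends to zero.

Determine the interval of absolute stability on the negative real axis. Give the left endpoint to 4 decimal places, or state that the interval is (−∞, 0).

(-4.0000, 0).

Set f=λy, z=hλ:
  k1=λy_n ⇒ h·k1=z·y_n;  k2=λ(1+3/4z)y_n ⇒ h·k2=z(1+3/4z)y_n
  y_{n+1}/y_n = 1 + 2/3z + 1/3z(1+3/4z) = 1 + z + 1/4z²
  Hence R(z) = 1 + z + 1/4z².

Solve |R(x)|<1 on ℝ⁻.
x=-1.15: |R|=0.1806
R=1: x+1/4x²=0 ⇒ x=−4=-4.0000; min R=1−1/(4·1/4)=0.0000>−1
Confirm numerically:
  x=-3.944: |R|=0.94478 <1
  x=-3.229: |R|=0.37761 <1
  x=-2.835: |R|=0.17431 <1
  x=-1.670: |R|=0.02723 <1
  x=-4.259: |R|=1.27577 >1
  x=-4.192: |R|=1.20122 >1
Stable set (-4.0000, 0).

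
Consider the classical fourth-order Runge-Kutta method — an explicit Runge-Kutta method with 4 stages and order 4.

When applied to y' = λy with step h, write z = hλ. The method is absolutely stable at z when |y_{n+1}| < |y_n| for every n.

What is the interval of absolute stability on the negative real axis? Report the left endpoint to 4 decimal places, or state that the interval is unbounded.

With y'=λy (z=hλ):
  order 4, 4-stage ⇒ R(z)=1+z+z^2/2+z^3/6+z^4/24
  (e.g. R(-1.11)=0.34136, |R|=0.34136)

Need |R(x)|<1, x<0.
x=-1.11: |R|=0.3414
|R(-2.7)|=0.8788 |R(-1.92)|=0.3098 |R(-0.93)|=0.3996
Bisect:
  x_lo=-3.1506 |R|=1.7056  x_hi=-0.1438 |R|=0.8661
  mid=-1.64718 |R|=0.27129 →hi
  mid=-2.39887 |R|=0.55747 →hi
  mid=-2.77472 |R|=0.98417 →hi
  mid=-2.96264 |R|=1.30200 →lo
  mid=-2.86868 |R|=1.13317 →lo
  mid=-2.82170 |R|=1.05629 →lo
  mid=-2.79821 |R|=1.01964 →lo
  ...
  [-2.78536,-2.78518] ⇒ x*=-2.7853
Interval (-2.7853, 0).

(-2.7853, 0).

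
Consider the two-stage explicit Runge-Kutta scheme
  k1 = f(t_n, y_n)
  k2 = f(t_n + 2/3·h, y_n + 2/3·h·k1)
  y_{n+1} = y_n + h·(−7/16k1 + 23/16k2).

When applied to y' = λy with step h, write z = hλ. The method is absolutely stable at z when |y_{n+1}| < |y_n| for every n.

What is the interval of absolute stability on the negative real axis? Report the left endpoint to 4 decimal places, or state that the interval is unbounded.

Set f=λy, z=hλ:
  k1=λy_n ⇒ h·k1=z·y_n;  k2=λ(1+2/3z)y_n ⇒ h·k2=z(1+2/3z)y_n
  y_{n+1}/y_n = 1 − 7/16z + 23/16z(1+2/3z) = 1 + z + 23/24z²
  Hence R(z) = 1 + z + 23/24z².

Boundary: |R(x)|=1, x<0.
x=-0.59: |R|=0.7436
R=1: x+23/24x²=0 ⇒ x=−24/23=-1.0435; min R=1−1/(4·23/24)=0.7391>−1
Confirm numerically:
  x=-0.998: |R|=0.95650 <1
  x=-0.965: |R|=0.92742 <1
  x=-0.826: |R|=0.82785 <1
  x=-0.604: |R|=0.74562 <1
  x=-1.307: |R|=1.33007 >1
  x=-1.172: |R|=1.14435 >1
So |R|<1 on (-1.0435, 0).

z∈(-1.0435,0).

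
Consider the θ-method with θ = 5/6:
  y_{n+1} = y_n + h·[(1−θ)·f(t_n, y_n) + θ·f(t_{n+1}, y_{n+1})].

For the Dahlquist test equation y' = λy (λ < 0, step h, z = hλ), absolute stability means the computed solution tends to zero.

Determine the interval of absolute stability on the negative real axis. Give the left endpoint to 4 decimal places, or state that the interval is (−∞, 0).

Test eqn y'=λy, z=hλ:
  y_{n+1} = y_n + z·[1/6·y_n + 5/6·y_{n+1}] ⇒ (1 − 5/6z)y_{n+1} = (1 + 1/6z)y_n
  so R(z) = (1 + 1/6z)/(1 − 5/6z).

Find x<0 with |R(x)|<1.
x=-1.22: |R|=0.3950
x=-2: |R|=0.2500
x=-10: |R|=0.0714
x=-100: |R|=0.1858
θ=5/6≥1/2 ⇒ |1+1/6x|<|1−5/6x| ∀x<0 ⇒ unbounded interval.

unbounded; (−∞, 0).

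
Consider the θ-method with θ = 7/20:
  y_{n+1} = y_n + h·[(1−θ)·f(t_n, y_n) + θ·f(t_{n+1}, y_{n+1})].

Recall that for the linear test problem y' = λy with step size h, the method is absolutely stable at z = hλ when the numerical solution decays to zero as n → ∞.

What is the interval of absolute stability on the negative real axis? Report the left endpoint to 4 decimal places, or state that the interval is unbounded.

On y'=λy, z=hλ:
  y_{n+1} = y_n + z·[13/20·y_n + 7/20·y_{n+1}] ⇒ (1 − 7/20z)y_{n+1} = (1 + 13/20z)y_n
  Hence R(z) = (1 + 13/20z)/(1 − 7/20z).

Need |R(x)|<1, x<0.
x=-1.34: |R|=0.0878
R=−1: 1+13/20x = −1+7/20x ⇒ -3/10x=2 ⇒ x=2/(-3/10)=-6.6667
Confirm numerically:
  x=-6.002: |R|=0.93569 <1
  x=-5.631: |R|=0.89542 <1
  x=-4.190: |R|=0.69876 <1
  x=-4.177: |R|=0.69662 <1
  x=-7.235: |R|=1.04827 >1
  x=-7.029: |R|=1.03141 >1
  x=-7.006: |R|=1.02949 >1
So |R|<1 on (-6.6667, 0).

z∈(-6.6667,0).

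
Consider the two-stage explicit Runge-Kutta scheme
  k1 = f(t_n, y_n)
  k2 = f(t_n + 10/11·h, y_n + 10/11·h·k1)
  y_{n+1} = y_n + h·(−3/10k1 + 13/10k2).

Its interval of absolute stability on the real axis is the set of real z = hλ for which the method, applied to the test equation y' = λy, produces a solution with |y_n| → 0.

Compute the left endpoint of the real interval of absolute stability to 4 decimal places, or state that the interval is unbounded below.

left endpoint -0.8462.

Set f=λy, z=hλ:
  k1=λy_n ⇒ h·k1=z·y_n;  k2=λ(1+10/11z)y_n ⇒ h·k2=z(1+10/11z)y_n
  y_{n+1}/y_n = 1 − 3/10z + 13/10z(1+10/11z) = 1 + z + 13/11z²
  ⇒ R(z) = 1 + z + 13/11z².

Solve |R(x)|<1 on ℝ⁻.
x=-0.31: |R|=0.8036
R=1: x+13/11x²=0 ⇒ x=−11/13=-0.8462; min R=1−1/(4·13/11)=0.7885>−1
Confirm numerically:
  x=-0.784: |R|=0.94241 <1
  x=-0.761: |R|=0.92342 <1
  x=-0.731: |R|=0.90052 <1
  x=-0.578: |R|=0.81683 <1
  x=-1.298: |R|=1.69313 >1
  x=-0.966: |R|=1.13682 >1
  x=-0.931: |R|=1.09335 >1
So |R|<1 on (-0.8462, 0).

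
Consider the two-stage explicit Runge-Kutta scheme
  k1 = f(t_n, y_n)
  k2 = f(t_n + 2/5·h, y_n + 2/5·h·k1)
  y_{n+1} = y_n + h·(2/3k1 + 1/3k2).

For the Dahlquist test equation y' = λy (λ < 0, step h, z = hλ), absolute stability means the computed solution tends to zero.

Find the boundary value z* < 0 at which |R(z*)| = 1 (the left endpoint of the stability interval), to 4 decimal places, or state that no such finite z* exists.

Test eqn y'=λy, z=hλ:
  k1=λy_n ⇒ h·k1=z·y_n;  k2=λ(1+2/5z)y_n ⇒ h·k2=z(1+2/5z)y_n
  y_{n+1}/y_n = 1 + 2/3z + 1/3z(1+2/5z) = 1 + z + 2/15z²
  Hence R(z) = 1 + z + 2/15z².

Find x<0 with |R(x)|<1.
x=-0.89: |R|=0.2156
R=1: x+2/15x²=0 ⇒ x=−15/2=-7.5000; min R=1−1/(4·2/15)=-0.8750>−1
Confirm numerically:
  x=-6.206: |R|=0.07074 <1
  x=-5.162: |R|=0.60917 <1
  x=-4.320: |R|=0.83168 <1
  x=-3.195: |R|=0.83393 <1
  x=-7.806: |R|=1.31848 >1
  x=-7.584: |R|=1.08494 >1
Stable set (-7.5000, 0).

z* = -7.5000.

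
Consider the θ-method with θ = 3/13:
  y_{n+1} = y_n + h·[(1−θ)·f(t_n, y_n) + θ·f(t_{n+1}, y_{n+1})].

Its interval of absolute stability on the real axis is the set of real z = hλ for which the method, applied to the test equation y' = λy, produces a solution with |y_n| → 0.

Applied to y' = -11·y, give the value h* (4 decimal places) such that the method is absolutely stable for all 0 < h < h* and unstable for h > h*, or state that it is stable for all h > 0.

(-3.7143,0); λ=-11 ⇒ h* = (26/7)/11 = 0.3377.

Set f=λy, z=hλ:
  y_{n+1} = y_n + z·[10/13·y_n + 3/13·y_{n+1}] ⇒ (1 − 3/13z)y_{n+1} = (1 + 10/13z)y_n
  ⇒ R(z) = (1 + 10/13z)/(1 − 3/13z).

Find x<0 with |R(x)|<1.
x=-1.5: |R|=0.1143
R=−1: 1+10/13x = −1+3/13x ⇒ -7/13x=2 ⇒ x=2/(-7/13)=-3.7143
Confirm numerically:
  x=-2.492: |R|=0.58214 <1
  x=-1.639: |R|=0.18921 <1
  x=-1.510: |R|=0.11979 <1
  x=-4.080: |R|=1.10143 >1
  x=-3.910: |R|=1.05540 >1
  x=-3.858: |R|=1.04094 >1
So |R|<1 on (-3.7143, 0).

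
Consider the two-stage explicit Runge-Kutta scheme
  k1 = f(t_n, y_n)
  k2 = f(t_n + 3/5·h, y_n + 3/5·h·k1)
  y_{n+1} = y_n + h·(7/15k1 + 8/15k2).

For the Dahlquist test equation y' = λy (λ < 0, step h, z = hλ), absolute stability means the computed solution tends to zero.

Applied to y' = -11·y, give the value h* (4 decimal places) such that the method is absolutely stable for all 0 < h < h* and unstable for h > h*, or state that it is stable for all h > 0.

Test eqn y'=λy, z=hλ:
  k1=λy_n ⇒ h·k1=z·y_n;  k2=λ(1+3/5z)y_n ⇒ h·k2=z(1+3/5z)y_n
  y_{n+1}/y_n = 1 + 7/15z + 8/15z(1+3/5z) = 1 + z + 8/25z²
  so R(z) = 1 + z + 8/25z².

Solve |R(x)|<1 on ℝ⁻.
x=-1.48: |R|=0.2209
R=1: x+8/25x²=0 ⇒ x=−25/8=-3.1250; min R=1−1/(4·8/25)=0.2188>−1
Confirm numerically:
  x=-2.624: |R|=0.57932 <1
  x=-1.941: |R|=0.26459 <1
  x=-1.918: |R|=0.25919 <1
  x=-1.326: |R|=0.23665 <1
  x=-3.518: |R|=1.44242 >1
  x=-3.447: |R|=1.35518 >1
  x=-3.179: |R|=1.05493 >1
Interval (-3.1250, 0).

(-3.1250,0); λ=-11 ⇒ h* = (25/8)/11 = 0.2841.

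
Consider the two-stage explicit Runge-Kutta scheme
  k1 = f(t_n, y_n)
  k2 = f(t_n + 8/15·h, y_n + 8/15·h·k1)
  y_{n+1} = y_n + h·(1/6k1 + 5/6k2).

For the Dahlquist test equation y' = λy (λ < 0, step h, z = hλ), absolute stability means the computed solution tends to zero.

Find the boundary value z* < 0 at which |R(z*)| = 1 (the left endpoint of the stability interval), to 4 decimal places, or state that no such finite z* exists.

Test eqn y'=λy, z=hλ:
  k1=λy_n ⇒ h·k1=z·y_n;  k2=λ(1+8/15z)y_n ⇒ h·k2=z(1+8/15z)y_n
  y_{n+1}/y_n = 1 + 1/6z + 5/6z(1+8/15z) = 1 + z + 4/9z²
  R(z) = 1 + z + 4/9z².

Boundary: |R(x)|=1, x<0.
x=-0.92: |R|=0.4562
R=1: x+4/9x²=0 ⇒ x=−9/4=-2.2500; min R=1−1/(4·4/9)=0.4375>−1
Confirm numerically:
  x=-1.279: |R|=0.44804 <1
  x=-1.187: |R|=0.43921 <1
  x=-1.130: |R|=0.43751 <1
  x=-1.128: |R|=0.43750 <1
  x=-2.612: |R|=1.42024 >1
  x=-2.404: |R|=1.16454 >1
  x=-2.366: |R|=1.12198 >1
Interval (-2.2500, 0).

left endpoint -2.2500.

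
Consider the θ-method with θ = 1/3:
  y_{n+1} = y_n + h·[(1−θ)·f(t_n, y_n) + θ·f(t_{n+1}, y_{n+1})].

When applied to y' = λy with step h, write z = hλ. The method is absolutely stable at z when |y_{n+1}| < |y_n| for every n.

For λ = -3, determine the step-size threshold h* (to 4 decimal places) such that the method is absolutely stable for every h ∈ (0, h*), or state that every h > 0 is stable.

Test eqn y'=λy, z=hλ:
  y_{n+1} = y_n + z·[2/3·y_n + 1/3·y_{n+1}] ⇒ (1 − 1/3z)y_{n+1} = (1 + 2/3z)y_n
  so R(z) = (1 + 2/3z)/(1 − 1/3z).

Need |R(x)|<1, x<0.
x=-1.28: |R|=0.1028
R=−1: 1+2/3x = −1+1/3x ⇒ -1/3x=2 ⇒ x=2/(-1/3)=-6.0000
Confirm numerically:
  x=-5.670: |R|=0.96194 <1
  x=-3.866: |R|=0.68919 <1
  x=-2.765: |R|=0.43886 <1
  x=-6.356: |R|=1.03805 >1
  x=-6.282: |R|=1.03038 >1
  x=-6.161: |R|=1.01757 >1
So |R|<1 on (-6.0000, 0).

(-6.0000,0); λ=-3 ⇒ h* = (6)/3 = 2.0000.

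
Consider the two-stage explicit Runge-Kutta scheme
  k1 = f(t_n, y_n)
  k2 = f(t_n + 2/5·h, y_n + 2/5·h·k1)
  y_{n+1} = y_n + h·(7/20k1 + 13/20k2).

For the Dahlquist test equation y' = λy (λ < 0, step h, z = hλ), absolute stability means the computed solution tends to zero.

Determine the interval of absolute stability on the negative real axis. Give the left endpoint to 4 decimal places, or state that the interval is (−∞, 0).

z∈(-3.8462,0).

Test eqn y'=λy, z=hλ:
  k1=λy_n ⇒ h·k1=z·y_n;  k2=λ(1+2/5z)y_n ⇒ h·k2=z(1+2/5z)y_n
  y_{n+1}/y_n = 1 + 7/20z + 13/20z(1+2/5z) = 1 + z + 13/50z²
  so R(z) = 1 + z + 13/50z².

Solve |R(x)|<1 on ℝ⁻.
x=-0.53: |R|=0.5430
R=1: x+13/50x²=0 ⇒ x=−50/13=-3.8462; min R=1−1/(4·13/50)=0.0385>−1
Confirm numerically:
  x=-3.391: |R|=0.59871 <1
  x=-3.320: |R|=0.54582 <1
  x=-2.597: |R|=0.15655 <1
  x=-1.687: |R|=0.05295 <1
  x=-4.209: |R|=1.39708 >1
  x=-3.971: |R|=1.12890 >1
Interval (-3.8462, 0).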